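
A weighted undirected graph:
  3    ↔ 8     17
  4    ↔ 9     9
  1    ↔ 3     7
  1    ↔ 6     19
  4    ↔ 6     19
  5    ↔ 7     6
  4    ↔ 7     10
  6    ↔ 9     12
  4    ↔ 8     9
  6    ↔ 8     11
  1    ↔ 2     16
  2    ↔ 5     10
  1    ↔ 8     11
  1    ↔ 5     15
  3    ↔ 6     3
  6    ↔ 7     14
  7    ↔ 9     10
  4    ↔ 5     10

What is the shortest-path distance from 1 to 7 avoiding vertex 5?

24

Checking several routes:
1 → 3 → 6 → 9 → 7: 7 + 3 + 12 + 10 = 32
1 → 8 → 4 → 7: 11 + 9 + 10 = 30
1 → 3 → 6 → 7: 7 + 3 + 14 = 24
Shortest: 24.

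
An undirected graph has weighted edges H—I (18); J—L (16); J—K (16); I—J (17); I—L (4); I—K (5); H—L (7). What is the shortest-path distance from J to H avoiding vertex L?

35

Routes from J to H avoiding L:
J-K-I-H: 16 + 5 + 18 = 39
J-I-H: 17 + 18 = 35
Best route has total 35.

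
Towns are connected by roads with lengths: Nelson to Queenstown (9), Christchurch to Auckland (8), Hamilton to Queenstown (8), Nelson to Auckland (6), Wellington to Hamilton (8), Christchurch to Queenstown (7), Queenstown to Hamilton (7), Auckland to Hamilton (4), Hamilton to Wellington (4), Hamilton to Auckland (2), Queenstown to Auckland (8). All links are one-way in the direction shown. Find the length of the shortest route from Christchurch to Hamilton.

12

Paths from Christchurch to Hamilton:
Christchurch-Queenstown-Auckland-Hamilton: 7 + 8 + 4 = 19
Christchurch-Queenstown-Hamilton: 7 + 7 = 14
Christchurch-Auckland-Hamilton: 8 + 4 = 12
Best route has total 12.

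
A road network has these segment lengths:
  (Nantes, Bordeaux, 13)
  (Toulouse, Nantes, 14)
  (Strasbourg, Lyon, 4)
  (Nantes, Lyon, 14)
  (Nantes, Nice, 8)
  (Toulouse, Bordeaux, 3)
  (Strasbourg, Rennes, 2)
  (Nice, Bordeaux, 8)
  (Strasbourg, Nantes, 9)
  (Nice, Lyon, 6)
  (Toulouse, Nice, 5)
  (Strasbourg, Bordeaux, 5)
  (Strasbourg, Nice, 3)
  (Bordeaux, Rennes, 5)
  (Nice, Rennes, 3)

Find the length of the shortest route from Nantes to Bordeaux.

13

Comparing a few candidate routes:
Nantes → Nice → Bordeaux: 8 + 8 = 16
Nantes → Nice → Rennes → Bordeaux: 8 + 3 + 5 = 16
Nantes → Strasbourg → Bordeaux: 9 + 5 = 14
Nantes → Nice → Strasbourg → Bordeaux: 8 + 3 + 5 = 16
Nantes → Bordeaux: 13
Nantes → Nice → Toulouse → Bordeaux: 8 + 5 + 3 = 16
Best route has total 13.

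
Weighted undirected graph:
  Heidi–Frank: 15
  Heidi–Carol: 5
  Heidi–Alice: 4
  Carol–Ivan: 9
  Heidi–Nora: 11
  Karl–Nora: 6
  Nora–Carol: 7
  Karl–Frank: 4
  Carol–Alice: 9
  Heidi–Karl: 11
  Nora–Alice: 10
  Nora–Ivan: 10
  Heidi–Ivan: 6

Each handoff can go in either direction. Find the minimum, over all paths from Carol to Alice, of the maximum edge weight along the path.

5

Checking several routes:
Carol→Ivan→Nora→Alice: max(9, 10, 10) = 10
Carol→Ivan→Heidi→Alice: max(9, 6, 4) = 9
Carol→Nora→Ivan→Heidi→Alice: max(7, 10, 6, 4) = 10
Carol→Heidi→Alice: max(5, 4) = 5
Carol→Alice: max(9) = 9
Carol→Heidi→Ivan→Nora→Alice: max(5, 6, 10, 10) = 10
Smallest bottleneck: 5.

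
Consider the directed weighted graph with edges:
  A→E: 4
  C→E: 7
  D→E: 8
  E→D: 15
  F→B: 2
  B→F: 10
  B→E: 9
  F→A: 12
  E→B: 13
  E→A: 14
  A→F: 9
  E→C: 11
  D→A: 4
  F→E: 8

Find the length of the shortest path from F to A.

Comparing a few candidate routes:
F - B - E - A: 2 + 9 + 14 = 25
F - A: 12
F - E - A: 8 + 14 = 22
F - E - D - A: 8 + 15 + 4 = 27
Shortest: 12.

12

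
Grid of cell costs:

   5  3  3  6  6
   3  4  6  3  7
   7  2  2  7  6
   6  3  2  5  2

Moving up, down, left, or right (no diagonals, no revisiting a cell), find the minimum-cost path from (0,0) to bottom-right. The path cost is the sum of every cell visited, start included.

25

Best path: (0,0) -> (0,1) -> (1,1) -> (2,1) -> (2,2) -> (3,2) -> (3,3) -> (3,4)
Cost: 5 + 3 + 4 + 2 + 2 + 2 + 5 + 2 = 25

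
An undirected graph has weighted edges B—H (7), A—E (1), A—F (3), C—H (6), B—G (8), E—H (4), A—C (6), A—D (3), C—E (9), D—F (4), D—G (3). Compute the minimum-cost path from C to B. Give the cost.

A few of the C→B routes:
C - A - F - D - G - B: 6 + 3 + 4 + 3 + 8 = 24
C - E - H - B: 9 + 4 + 7 = 20
C - A - D - G - B: 6 + 3 + 3 + 8 = 20
C - H - B: 6 + 7 = 13
C - E - A - D - G - B: 9 + 1 + 3 + 3 + 8 = 24
C - A - E - H - B: 6 + 1 + 4 + 7 = 18
Shortest: 13.

13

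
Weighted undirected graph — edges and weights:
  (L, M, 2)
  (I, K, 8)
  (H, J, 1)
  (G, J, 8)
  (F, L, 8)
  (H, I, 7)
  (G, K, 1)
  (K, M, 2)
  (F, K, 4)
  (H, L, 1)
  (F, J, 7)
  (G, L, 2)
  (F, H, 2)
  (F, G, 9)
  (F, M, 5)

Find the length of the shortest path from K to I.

A few of the K→I routes:
K → I: 8
K → M → L → H → I: 2 + 2 + 1 + 7 = 12
K → G → L → H → I: 1 + 2 + 1 + 7 = 11
The minimum is 8.

8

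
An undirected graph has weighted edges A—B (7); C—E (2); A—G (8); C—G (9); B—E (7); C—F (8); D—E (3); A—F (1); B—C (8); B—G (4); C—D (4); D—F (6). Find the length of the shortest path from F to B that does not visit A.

16

Some routes from F to B avoiding A:
F-C-B: 8 + 8 = 16
F-C-E-B: 8 + 2 + 7 = 17
F-D-E-B: 6 + 3 + 7 = 16
Best route has total 16.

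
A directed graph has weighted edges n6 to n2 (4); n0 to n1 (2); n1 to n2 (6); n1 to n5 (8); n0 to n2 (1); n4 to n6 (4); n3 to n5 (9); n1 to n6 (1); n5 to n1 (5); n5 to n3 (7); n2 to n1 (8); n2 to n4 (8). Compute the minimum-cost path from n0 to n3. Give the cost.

17

Paths from n0 to n3:
n0 - n2 - n1 - n5 - n3: 1 + 8 + 8 + 7 = 24
n0 - n1 - n5 - n3: 2 + 8 + 7 = 17
The minimum is 17.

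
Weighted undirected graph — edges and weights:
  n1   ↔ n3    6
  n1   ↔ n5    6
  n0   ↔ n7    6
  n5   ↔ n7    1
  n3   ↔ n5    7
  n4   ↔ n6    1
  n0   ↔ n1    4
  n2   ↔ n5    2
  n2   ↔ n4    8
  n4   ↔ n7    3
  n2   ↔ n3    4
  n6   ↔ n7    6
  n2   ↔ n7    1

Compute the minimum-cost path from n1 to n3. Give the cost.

6

Checking several routes:
n1→n3: 6
n1→n5→n7→n2→n3: 6 + 1 + 1 + 4 = 12
n1→n5→n2→n3: 6 + 2 + 4 = 12
Shortest: 6.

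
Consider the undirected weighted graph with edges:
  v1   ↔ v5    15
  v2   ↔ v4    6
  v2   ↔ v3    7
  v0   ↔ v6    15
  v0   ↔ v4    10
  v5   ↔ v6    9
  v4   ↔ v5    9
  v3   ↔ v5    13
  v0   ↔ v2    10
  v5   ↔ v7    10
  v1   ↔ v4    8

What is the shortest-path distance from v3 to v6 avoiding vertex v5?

32

Candidate routes:
v3 → v2 → v4 → v0 → v6: 7 + 6 + 10 + 15 = 38
v3 → v2 → v0 → v6: 7 + 10 + 15 = 32
Shortest: 32.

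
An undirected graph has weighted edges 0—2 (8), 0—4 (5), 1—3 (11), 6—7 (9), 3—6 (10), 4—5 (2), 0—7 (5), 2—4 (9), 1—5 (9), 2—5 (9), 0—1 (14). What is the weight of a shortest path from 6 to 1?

Checking several routes:
6-3-1: 10 + 11 = 21
6-7-0-4-5-1: 9 + 5 + 5 + 2 + 9 = 30
6-7-0-1: 9 + 5 + 14 = 28
Best route has total 21.

21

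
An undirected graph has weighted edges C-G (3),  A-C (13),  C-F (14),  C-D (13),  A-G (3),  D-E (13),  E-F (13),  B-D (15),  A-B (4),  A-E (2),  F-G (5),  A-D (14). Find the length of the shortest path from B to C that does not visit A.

Paths from B to C avoiding A:
B -> D -> E -> F -> C: 15 + 13 + 13 + 14 = 55
B -> D -> C: 15 + 13 = 28
B -> D -> E -> F -> G -> C: 15 + 13 + 13 + 5 + 3 = 49
Shortest: 28.

28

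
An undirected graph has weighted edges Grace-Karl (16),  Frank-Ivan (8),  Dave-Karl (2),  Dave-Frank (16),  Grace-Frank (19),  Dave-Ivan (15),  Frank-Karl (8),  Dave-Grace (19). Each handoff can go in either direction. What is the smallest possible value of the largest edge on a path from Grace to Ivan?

A few of the Grace→Ivan routes:
Grace - Karl - Dave - Ivan: max(16, 2, 15) = 16
Grace - Karl - Dave - Frank - Ivan: max(16, 2, 16, 8) = 16
Grace - Karl - Frank - Ivan: max(16, 8, 8) = 16
Grace - Karl - Frank - Dave - Ivan: max(16, 8, 16, 15) = 16
Smallest bottleneck: 16.

16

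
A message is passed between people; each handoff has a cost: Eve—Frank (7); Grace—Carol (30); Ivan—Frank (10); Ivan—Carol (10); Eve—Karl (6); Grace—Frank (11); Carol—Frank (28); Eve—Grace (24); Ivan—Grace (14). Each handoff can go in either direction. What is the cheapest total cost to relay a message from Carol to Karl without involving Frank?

Candidate routes:
Carol→Grace→Eve→Karl: 30 + 24 + 6 = 60
Carol→Ivan→Grace→Eve→Karl: 10 + 14 + 24 + 6 = 54
Shortest: 54.

54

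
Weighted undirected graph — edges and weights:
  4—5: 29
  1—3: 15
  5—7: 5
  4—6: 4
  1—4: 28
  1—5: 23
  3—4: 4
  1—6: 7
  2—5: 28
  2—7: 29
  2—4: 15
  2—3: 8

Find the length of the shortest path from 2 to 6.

16

Checking several routes:
2 → 4 → 1 → 6: 15 + 28 + 7 = 50
2 → 3 → 1 → 6: 8 + 15 + 7 = 30
2 → 4 → 6: 15 + 4 = 19
2 → 4 → 3 → 1 → 6: 15 + 4 + 15 + 7 = 41
2 → 3 → 4 → 6: 8 + 4 + 4 = 16
2 → 3 → 4 → 1 → 6: 8 + 4 + 28 + 7 = 47
Best route has total 16.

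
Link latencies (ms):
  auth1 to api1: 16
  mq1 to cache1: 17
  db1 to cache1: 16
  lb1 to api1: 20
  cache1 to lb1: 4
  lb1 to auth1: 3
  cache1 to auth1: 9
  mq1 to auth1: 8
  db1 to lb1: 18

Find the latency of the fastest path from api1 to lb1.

19

Paths from api1 to lb1:
api1→auth1→mq1→cache1→lb1: 16 + 8 + 17 + 4 = 45
api1→auth1→mq1→cache1→db1→lb1: 16 + 8 + 17 + 16 + 18 = 75
api1→auth1→cache1→lb1: 16 + 9 + 4 = 29
api1→auth1→cache1→db1→lb1: 16 + 9 + 16 + 18 = 59
api1→auth1→lb1: 16 + 3 = 19
api1→lb1: 20
The minimum is 19 ms.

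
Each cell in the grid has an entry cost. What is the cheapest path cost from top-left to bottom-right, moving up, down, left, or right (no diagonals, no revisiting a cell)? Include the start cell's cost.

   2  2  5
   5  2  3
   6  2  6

14

Cheapest: (0,0) -> (0,1) -> (1,1) -> (2,1) -> (2,2)
  2 + 2 + 2 + 2 + 6 = 14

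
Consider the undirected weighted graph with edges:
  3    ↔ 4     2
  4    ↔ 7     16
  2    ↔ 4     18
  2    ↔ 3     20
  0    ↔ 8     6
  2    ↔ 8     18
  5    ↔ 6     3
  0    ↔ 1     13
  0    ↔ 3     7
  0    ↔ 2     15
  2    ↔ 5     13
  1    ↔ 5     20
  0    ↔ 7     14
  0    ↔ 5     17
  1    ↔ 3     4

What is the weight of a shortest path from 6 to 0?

A few of the 6→0 routes:
6→5→2→0: 3 + 13 + 15 = 31
6→5→0: 3 + 17 = 20
6→5→1→3→0: 3 + 20 + 4 + 7 = 34
The minimum is 20.

20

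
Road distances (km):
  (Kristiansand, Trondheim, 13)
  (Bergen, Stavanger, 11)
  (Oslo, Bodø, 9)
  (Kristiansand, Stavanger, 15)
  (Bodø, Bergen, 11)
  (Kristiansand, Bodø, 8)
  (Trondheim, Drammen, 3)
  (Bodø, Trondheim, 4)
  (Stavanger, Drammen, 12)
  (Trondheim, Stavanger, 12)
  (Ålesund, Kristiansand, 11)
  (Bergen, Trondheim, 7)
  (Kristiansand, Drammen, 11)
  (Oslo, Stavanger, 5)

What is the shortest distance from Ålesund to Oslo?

A few of the Ålesund→Oslo routes:
Ålesund → Kristiansand → Bodø → Oslo: 11 + 8 + 9 = 28
Ålesund → Kristiansand → Stavanger → Oslo: 11 + 15 + 5 = 31
Ålesund → Kristiansand → Drammen → Trondheim → Bodø → Oslo: 11 + 11 + 3 + 4 + 9 = 38
Ålesund → Kristiansand → Trondheim → Bodø → Oslo: 11 + 13 + 4 + 9 = 37
Ålesund → Kristiansand → Drammen → Stavanger → Oslo: 11 + 11 + 12 + 5 = 39
Shortest: 28 km.

28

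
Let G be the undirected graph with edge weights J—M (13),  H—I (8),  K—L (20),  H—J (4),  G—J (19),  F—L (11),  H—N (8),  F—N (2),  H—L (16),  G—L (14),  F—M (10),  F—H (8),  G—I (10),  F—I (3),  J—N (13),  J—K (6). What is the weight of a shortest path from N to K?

18

Checking several routes:
N - J - K: 13 + 6 = 19
N - F - H - J - K: 2 + 8 + 4 + 6 = 20
N - F - I - H - J - K: 2 + 3 + 8 + 4 + 6 = 23
N - H - J - K: 8 + 4 + 6 = 18
N - F - M - J - K: 2 + 10 + 13 + 6 = 31
The minimum is 18.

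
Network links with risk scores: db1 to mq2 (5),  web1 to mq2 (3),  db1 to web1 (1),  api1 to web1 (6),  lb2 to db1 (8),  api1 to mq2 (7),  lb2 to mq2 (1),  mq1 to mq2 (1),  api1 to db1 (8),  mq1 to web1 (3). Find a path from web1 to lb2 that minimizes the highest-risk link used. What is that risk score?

A few of the web1→lb2 routes:
web1-db1-api1-mq2-lb2: max(1, 8, 7, 1) = 8
web1-db1-mq2-lb2: max(1, 5, 1) = 5
web1-mq2-lb2: max(3, 1) = 3
web1-api1-mq2-lb2: max(6, 7, 1) = 7
web1-db1-lb2: max(1, 8) = 8
web1-mq1-mq2-lb2: max(3, 1, 1) = 3
The minimum achievable maximum is 3.

3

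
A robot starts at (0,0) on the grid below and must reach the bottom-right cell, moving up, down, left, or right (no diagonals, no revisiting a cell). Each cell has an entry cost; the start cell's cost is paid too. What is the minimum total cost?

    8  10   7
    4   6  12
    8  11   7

36

Take (0,0)→(1,0)→(1,1)→(2,1)→(2,2) for a total of 8 + 4 + 6 + 11 + 7 = 36.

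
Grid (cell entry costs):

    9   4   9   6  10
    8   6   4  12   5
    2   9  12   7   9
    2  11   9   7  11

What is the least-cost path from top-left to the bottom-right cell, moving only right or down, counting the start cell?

One optimal route is [0,0] → [1,0] → [2,0] → [3,0] → [3,1] → [3,2] → [3,3] → [3,4].
Its cost is 9 + 8 + 2 + 2 + 11 + 9 + 7 + 11 = 59.
For comparison, the top-then-right route costs 63.

59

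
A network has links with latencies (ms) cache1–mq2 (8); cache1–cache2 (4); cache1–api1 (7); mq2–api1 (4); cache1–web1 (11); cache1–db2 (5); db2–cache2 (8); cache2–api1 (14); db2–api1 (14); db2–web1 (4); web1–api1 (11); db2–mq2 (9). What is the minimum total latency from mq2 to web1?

Some routes from mq2 to web1:
mq2→cache1→db2→web1: 8 + 5 + 4 = 17
mq2→cache1→web1: 8 + 11 = 19
mq2→api1→web1: 4 + 11 = 15
mq2→db2→web1: 9 + 4 = 13
Shortest: 13 ms.

13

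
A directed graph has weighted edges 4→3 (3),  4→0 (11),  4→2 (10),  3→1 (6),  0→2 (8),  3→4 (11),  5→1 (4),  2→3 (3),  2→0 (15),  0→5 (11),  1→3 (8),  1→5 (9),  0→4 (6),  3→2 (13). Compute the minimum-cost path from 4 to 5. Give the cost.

Routes from 4 to 5:
4 - 2 - 0 - 5: 10 + 15 + 11 = 36
4 - 3 - 1 - 5: 3 + 6 + 9 = 18
4 - 2 - 3 - 1 - 5: 10 + 3 + 6 + 9 = 28
4 - 3 - 2 - 0 - 5: 3 + 13 + 15 + 11 = 42
4 - 0 - 5: 11 + 11 = 22
4 - 0 - 2 - 3 - 1 - 5: 11 + 8 + 3 + 6 + 9 = 37
Shortest: 18.

18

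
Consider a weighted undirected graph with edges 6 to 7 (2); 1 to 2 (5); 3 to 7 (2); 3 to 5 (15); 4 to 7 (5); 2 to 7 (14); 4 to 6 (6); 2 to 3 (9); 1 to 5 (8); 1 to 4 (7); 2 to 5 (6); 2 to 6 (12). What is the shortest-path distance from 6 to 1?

13

A few of the 6→1 routes:
6→2→1: 12 + 5 = 17
6→4→1: 6 + 7 = 13
6→7→4→1: 2 + 5 + 7 = 14
The minimum is 13.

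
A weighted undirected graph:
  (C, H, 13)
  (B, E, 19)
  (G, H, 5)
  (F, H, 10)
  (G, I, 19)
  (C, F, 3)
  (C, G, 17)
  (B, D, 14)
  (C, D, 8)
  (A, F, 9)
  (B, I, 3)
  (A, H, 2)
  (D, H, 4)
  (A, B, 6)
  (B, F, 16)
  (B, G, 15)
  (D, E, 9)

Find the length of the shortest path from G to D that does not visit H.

25

Comparing a few candidate routes:
G-B-A-F-C-D: 15 + 6 + 9 + 3 + 8 = 41
G-I-B-D: 19 + 3 + 14 = 36
G-B-F-C-D: 15 + 16 + 3 + 8 = 42
G-C-D: 17 + 8 = 25
G-B-D: 15 + 14 = 29
Best route has total 25.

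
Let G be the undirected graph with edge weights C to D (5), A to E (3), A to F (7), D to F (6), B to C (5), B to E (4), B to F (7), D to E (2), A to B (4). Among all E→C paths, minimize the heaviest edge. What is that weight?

5

A few of the E→C routes:
E - B - C: max(4, 5) = 5
E - A - B - C: max(3, 4, 5) = 5
E - D - C: max(2, 5) = 5
Smallest bottleneck: 5.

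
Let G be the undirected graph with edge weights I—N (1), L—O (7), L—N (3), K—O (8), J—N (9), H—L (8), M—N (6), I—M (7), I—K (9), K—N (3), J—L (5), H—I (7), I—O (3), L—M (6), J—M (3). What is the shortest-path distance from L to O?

7

Some routes from L to O:
L → N → K → O: 3 + 3 + 8 = 14
L → N → I → O: 3 + 1 + 3 = 7
L → M → I → O: 6 + 7 + 3 = 16
L → O: 7
Shortest: 7.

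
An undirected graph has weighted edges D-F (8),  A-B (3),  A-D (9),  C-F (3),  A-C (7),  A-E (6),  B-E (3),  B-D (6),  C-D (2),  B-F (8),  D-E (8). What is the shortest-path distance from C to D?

2

A few of the C→D routes:
C→F→D: 3 + 8 = 11
C→A→D: 7 + 9 = 16
C→D: 2
C→F→B→D: 3 + 8 + 6 = 17
C→A→B→D: 7 + 3 + 6 = 16
Shortest: 2.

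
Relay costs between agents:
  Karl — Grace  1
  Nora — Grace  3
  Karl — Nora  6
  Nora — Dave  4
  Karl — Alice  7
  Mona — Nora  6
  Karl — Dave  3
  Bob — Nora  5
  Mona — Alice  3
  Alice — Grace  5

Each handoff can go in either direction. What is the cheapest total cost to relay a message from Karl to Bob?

Checking several routes:
Karl -> Alice -> Grace -> Nora -> Bob: 7 + 5 + 3 + 5 = 20
Karl -> Grace -> Alice -> Mona -> Nora -> Bob: 1 + 5 + 3 + 6 + 5 = 20
Karl -> Dave -> Nora -> Bob: 3 + 4 + 5 = 12
Karl -> Nora -> Bob: 6 + 5 = 11
Karl -> Grace -> Nora -> Bob: 1 + 3 + 5 = 9
The minimum is 9.

9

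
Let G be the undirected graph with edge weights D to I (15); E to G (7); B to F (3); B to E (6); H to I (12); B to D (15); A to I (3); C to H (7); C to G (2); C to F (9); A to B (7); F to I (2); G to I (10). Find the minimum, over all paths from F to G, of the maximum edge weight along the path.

7

Checking several routes:
F → B → E → G: max(3, 6, 7) = 7
F → C → G: max(9, 2) = 9
F → B → A → I → G: max(3, 7, 3, 10) = 10
F → I → A → B → E → G: max(2, 3, 7, 6, 7) = 7
Best route has worst link 7.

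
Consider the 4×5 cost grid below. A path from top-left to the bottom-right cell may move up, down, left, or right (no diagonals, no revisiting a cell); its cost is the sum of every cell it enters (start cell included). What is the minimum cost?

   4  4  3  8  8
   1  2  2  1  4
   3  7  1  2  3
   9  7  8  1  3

Cheapest: (0,0) (1,0) (1,1) (1,2) (1,3) (2,3) (3,3) (3,4)
  4 + 1 + 2 + 2 + 1 + 2 + 1 + 3 = 16

16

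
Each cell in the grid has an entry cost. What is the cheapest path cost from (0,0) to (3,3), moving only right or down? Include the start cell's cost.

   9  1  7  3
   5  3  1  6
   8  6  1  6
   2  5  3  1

19

Cheapest: r0c0 -> r0c1 -> r1c1 -> r1c2 -> r2c2 -> r3c2 -> r3c3
  9 + 1 + 3 + 1 + 1 + 3 + 1 = 19
(Top row then right column would cost 33.)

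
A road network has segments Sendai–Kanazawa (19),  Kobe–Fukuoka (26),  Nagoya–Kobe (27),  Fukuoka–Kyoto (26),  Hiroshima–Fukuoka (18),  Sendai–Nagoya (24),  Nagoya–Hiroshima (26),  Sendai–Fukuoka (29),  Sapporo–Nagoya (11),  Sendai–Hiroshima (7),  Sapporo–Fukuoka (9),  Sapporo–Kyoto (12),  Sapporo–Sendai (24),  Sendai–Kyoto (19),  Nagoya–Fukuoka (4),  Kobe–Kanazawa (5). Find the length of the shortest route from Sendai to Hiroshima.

7

Some routes from Sendai to Hiroshima:
Sendai→Nagoya→Fukuoka→Hiroshima: 24 + 4 + 18 = 46
Sendai→Fukuoka→Hiroshima: 29 + 18 = 47
Sendai→Hiroshima: 7
Sendai→Nagoya→Hiroshima: 24 + 26 = 50
Best route has total 7 mi.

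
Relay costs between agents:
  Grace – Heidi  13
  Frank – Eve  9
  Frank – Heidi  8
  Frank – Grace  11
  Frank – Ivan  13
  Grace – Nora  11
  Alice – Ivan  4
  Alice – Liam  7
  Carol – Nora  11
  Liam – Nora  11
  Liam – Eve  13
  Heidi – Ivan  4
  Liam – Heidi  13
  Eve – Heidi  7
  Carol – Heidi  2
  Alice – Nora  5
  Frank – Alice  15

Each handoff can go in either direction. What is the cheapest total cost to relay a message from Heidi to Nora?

13

Some routes from Heidi to Nora:
Heidi - Liam - Nora: 13 + 11 = 24
Heidi - Carol - Nora: 2 + 11 = 13
Heidi - Liam - Alice - Nora: 13 + 7 + 5 = 25
Heidi - Grace - Nora: 13 + 11 = 24
Heidi - Ivan - Alice - Nora: 4 + 4 + 5 = 13
Best route has total 13.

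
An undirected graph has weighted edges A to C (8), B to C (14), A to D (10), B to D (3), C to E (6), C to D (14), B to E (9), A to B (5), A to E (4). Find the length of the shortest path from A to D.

8

A few of the A→D routes:
A→E→C→D: 4 + 6 + 14 = 24
A→C→D: 8 + 14 = 22
A→D: 10
A→B→D: 5 + 3 = 8
A→E→B→D: 4 + 9 + 3 = 16
Shortest: 8.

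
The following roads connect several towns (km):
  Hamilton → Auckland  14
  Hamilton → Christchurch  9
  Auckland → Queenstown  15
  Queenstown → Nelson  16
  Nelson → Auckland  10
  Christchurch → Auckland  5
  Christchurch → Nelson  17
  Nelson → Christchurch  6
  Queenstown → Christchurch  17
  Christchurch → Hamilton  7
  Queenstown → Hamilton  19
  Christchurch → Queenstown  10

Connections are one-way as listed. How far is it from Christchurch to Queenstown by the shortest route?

Comparing a few candidate routes:
Christchurch → Queenstown: 10
Christchurch → Auckland → Queenstown: 5 + 15 = 20
Christchurch → Hamilton → Auckland → Queenstown: 7 + 14 + 15 = 36
The minimum is 10 km.

10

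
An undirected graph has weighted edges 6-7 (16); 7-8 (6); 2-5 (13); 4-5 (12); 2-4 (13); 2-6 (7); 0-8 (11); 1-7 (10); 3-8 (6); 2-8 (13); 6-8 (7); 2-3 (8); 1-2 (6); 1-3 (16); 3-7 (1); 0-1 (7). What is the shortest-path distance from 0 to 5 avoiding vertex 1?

37

Some routes from 0 to 5 avoiding 1:
0 - 8 - 2 - 4 - 5: 11 + 13 + 13 + 12 = 49
0 - 8 - 6 - 2 - 5: 11 + 7 + 7 + 13 = 38
0 - 8 - 7 - 3 - 2 - 5: 11 + 6 + 1 + 8 + 13 = 39
0 - 8 - 2 - 5: 11 + 13 + 13 = 37
0 - 8 - 3 - 2 - 5: 11 + 6 + 8 + 13 = 38
The minimum is 37.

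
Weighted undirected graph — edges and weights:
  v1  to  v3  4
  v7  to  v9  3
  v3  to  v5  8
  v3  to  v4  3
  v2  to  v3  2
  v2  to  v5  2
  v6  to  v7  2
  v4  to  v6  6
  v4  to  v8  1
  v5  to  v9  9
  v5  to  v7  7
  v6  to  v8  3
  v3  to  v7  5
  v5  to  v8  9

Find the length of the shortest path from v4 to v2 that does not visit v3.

Checking several routes:
v4 - v8 - v6 - v7 - v5 - v2: 1 + 3 + 2 + 7 + 2 = 15
v4 - v8 - v6 - v7 - v9 - v5 - v2: 1 + 3 + 2 + 3 + 9 + 2 = 20
v4 - v8 - v5 - v2: 1 + 9 + 2 = 12
v4 - v6 - v7 - v5 - v2: 6 + 2 + 7 + 2 = 17
Best route has total 12.

12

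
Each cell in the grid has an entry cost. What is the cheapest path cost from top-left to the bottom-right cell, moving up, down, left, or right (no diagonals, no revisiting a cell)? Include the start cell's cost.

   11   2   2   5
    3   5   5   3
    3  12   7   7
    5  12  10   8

One optimal route is [0,0] → [0,1] → [0,2] → [0,3] → [1,3] → [2,3] → [3,3].
Its cost is 11 + 2 + 2 + 5 + 3 + 7 + 8 = 38.

38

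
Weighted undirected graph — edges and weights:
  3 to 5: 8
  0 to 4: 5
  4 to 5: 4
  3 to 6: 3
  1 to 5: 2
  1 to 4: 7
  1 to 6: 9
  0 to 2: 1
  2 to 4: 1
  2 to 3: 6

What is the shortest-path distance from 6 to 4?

10

Comparing a few candidate routes:
6 - 3 - 2 - 4: 3 + 6 + 1 = 10
6 - 1 - 5 - 4: 9 + 2 + 4 = 15
6 - 3 - 5 - 4: 3 + 8 + 4 = 15
6 - 3 - 2 - 0 - 4: 3 + 6 + 1 + 5 = 15
Best route has total 10.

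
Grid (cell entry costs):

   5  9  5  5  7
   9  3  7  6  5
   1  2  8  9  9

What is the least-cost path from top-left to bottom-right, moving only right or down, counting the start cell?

Cheapest: (0,0) → (1,0) → (2,0) → (2,1) → (2,2) → (2,3) → (2,4)
  5 + 9 + 1 + 2 + 8 + 9 + 9 = 43

43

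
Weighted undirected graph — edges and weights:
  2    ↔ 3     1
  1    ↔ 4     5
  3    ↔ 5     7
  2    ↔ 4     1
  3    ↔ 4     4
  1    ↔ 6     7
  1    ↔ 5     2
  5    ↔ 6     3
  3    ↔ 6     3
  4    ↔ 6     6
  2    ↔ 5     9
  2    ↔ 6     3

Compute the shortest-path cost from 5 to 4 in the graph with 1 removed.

A few of the 5→4 routes:
5-6-3-2-4: 3 + 3 + 1 + 1 = 8
5-6-2-4: 3 + 3 + 1 = 7
5-6-3-4: 3 + 3 + 4 = 10
5-3-2-4: 7 + 1 + 1 = 9
5-2-4: 9 + 1 = 10
5-6-4: 3 + 6 = 9
The minimum is 7.

7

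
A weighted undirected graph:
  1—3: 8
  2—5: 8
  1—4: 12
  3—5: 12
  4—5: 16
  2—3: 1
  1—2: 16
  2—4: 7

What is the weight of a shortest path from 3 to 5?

9

Some routes from 3 to 5:
3→5: 12
3→2→5: 1 + 8 = 9
3→2→4→5: 1 + 7 + 16 = 24
Best route has total 9.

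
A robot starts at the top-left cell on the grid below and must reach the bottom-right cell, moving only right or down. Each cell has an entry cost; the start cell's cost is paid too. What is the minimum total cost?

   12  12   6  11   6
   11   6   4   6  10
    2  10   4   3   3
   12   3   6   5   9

One optimal route is (0,0) -> (1,0) -> (1,1) -> (1,2) -> (2,2) -> (2,3) -> (2,4) -> (3,4).
Its cost is 12 + 11 + 6 + 4 + 4 + 3 + 3 + 9 = 52.
(Top row then right column would cost 69.)

52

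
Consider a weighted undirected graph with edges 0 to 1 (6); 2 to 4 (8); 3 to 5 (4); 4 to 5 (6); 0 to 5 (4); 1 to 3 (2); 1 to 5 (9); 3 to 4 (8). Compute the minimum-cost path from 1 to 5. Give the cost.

Routes from 1 to 5:
1 - 3 - 4 - 5: 2 + 8 + 6 = 16
1 - 0 - 5: 6 + 4 = 10
1 - 5: 9
1 - 3 - 5: 2 + 4 = 6
The minimum is 6.

6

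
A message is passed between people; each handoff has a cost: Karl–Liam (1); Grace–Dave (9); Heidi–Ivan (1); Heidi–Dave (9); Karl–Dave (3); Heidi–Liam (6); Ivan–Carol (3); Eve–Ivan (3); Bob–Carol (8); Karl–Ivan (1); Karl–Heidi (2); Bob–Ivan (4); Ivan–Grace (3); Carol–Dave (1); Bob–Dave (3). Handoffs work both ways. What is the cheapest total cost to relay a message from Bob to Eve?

Checking several routes:
Bob-Dave-Karl-Ivan-Eve: 3 + 3 + 1 + 3 = 10
Bob-Dave-Carol-Ivan-Eve: 3 + 1 + 3 + 3 = 10
Bob-Ivan-Eve: 4 + 3 = 7
Bob-Dave-Karl-Heidi-Ivan-Eve: 3 + 3 + 2 + 1 + 3 = 12
The minimum is 7.

7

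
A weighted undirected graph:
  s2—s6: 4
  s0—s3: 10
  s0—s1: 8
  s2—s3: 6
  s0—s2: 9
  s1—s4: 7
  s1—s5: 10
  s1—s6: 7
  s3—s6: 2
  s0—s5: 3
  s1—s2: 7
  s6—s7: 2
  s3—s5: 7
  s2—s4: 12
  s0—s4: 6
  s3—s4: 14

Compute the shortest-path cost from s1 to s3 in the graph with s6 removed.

Checking several routes:
s1 → s2 → s3: 7 + 6 = 13
s1 → s4 → s3: 7 + 14 = 21
s1 → s0 → s3: 8 + 10 = 18
s1 → s0 → s5 → s3: 8 + 3 + 7 = 18
s1 → s4 → s0 → s5 → s3: 7 + 6 + 3 + 7 = 23
s1 → s5 → s3: 10 + 7 = 17
Shortest: 13.

13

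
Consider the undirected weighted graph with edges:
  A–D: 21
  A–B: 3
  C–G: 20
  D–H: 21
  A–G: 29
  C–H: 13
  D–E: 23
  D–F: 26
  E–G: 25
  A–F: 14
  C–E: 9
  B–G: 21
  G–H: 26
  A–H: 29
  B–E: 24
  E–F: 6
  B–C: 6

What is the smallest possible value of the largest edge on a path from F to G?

20

Checking several routes:
F - E - C - G: max(6, 9, 20) = 20
F - A - B - C - G: max(14, 3, 6, 20) = 20
F - A - B - G: max(14, 3, 21) = 21
Smallest bottleneck: 20.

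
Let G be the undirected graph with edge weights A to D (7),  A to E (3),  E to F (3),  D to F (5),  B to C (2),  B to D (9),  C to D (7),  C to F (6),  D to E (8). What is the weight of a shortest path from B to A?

Checking several routes:
B → D → A: 9 + 7 = 16
B → D → F → E → A: 9 + 5 + 3 + 3 = 20
B → C → D → A: 2 + 7 + 7 = 16
B → C → F → E → A: 2 + 6 + 3 + 3 = 14
Best route has total 14.

14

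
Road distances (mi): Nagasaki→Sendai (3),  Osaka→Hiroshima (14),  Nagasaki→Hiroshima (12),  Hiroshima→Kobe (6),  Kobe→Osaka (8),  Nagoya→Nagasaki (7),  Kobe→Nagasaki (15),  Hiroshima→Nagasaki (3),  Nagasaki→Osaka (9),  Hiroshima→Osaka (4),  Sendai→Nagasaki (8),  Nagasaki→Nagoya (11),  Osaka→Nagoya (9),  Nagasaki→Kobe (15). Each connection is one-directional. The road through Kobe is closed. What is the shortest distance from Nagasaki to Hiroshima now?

Routes from Nagasaki to Hiroshima avoiding Kobe:
Nagasaki → Osaka → Hiroshima: 9 + 14 = 23
Nagasaki → Hiroshima: 12
Best route has total 12 mi.

12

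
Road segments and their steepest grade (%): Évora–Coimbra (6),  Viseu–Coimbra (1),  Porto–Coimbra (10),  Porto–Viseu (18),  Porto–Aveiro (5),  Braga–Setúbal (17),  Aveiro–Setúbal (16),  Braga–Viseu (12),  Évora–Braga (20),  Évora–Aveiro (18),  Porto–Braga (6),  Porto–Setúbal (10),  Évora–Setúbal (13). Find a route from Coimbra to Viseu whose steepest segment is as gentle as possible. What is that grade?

Checking several routes:
Coimbra - Viseu: max(1) = 1
Coimbra - Porto - Braga - Viseu: max(10, 6, 12) = 12
Coimbra - Évora - Setúbal - Porto - Braga - Viseu: max(6, 13, 10, 6, 12) = 13
Best route has worst link 1%.

1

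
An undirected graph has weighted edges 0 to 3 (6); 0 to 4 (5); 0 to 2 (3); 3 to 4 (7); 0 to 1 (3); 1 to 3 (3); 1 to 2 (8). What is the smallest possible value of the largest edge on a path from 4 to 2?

Some routes from 4 to 2:
4-3-0-2: max(7, 6, 3) = 7
4-3-1-2: max(7, 3, 8) = 8
4-3-1-0-2: max(7, 3, 3, 3) = 7
4-0-2: max(5, 3) = 5
The minimum achievable maximum is 5.

5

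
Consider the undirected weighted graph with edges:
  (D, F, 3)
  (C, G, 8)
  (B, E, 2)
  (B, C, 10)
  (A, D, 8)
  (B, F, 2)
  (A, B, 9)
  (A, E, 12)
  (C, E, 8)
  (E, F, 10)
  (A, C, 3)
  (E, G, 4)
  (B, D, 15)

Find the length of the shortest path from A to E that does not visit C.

11

Checking several routes:
A - B - E: 9 + 2 = 11
A - D - F - B - E: 8 + 3 + 2 + 2 = 15
A - B - F - E: 9 + 2 + 10 = 21
A - E: 12
Best route has total 11.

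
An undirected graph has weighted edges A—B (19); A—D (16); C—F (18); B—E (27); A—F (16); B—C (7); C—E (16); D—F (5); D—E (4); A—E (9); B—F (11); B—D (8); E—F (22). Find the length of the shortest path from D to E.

Some routes from D to E:
D-F-A-E: 5 + 16 + 9 = 30
D-F-E: 5 + 22 = 27
D-E: 4
D-A-E: 16 + 9 = 25
Shortest: 4.

4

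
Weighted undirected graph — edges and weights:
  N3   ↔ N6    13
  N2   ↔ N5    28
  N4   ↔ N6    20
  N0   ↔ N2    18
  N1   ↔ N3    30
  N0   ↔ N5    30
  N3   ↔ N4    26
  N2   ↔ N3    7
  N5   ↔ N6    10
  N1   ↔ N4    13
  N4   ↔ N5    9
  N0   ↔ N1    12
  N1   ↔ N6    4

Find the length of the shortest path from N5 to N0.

Comparing a few candidate routes:
N5-N0: 30
N5-N4-N1-N0: 9 + 13 + 12 = 34
N5-N4-N6-N1-N0: 9 + 20 + 4 + 12 = 45
N5-N6-N1-N0: 10 + 4 + 12 = 26
N5-N2-N0: 28 + 18 = 46
The minimum is 26.

26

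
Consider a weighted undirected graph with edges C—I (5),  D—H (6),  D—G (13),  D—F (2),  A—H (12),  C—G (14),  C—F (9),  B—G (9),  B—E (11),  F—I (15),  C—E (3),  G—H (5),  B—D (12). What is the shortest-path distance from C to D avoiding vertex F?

Some routes from C to D avoiding F:
C → G → D: 14 + 13 = 27
C → E → B → D: 3 + 11 + 12 = 26
C → E → B → G → H → D: 3 + 11 + 9 + 5 + 6 = 34
C → G → B → D: 14 + 9 + 12 = 35
C → G → H → D: 14 + 5 + 6 = 25
Best route has total 25.

25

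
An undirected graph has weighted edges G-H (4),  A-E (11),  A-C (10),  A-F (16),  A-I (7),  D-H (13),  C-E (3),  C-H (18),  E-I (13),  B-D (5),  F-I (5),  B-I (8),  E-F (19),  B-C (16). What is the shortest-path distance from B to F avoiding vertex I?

Checking several routes:
B - C - A - F: 16 + 10 + 16 = 42
B - C - E - F: 16 + 3 + 19 = 38
B - C - E - A - F: 16 + 3 + 11 + 16 = 46
Shortest: 38.

38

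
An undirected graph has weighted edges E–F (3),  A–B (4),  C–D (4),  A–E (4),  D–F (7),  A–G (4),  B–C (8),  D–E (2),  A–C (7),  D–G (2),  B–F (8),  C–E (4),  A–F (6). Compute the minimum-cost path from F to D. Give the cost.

Checking several routes:
F -> D: 7
F -> E -> C -> D: 3 + 4 + 4 = 11
F -> E -> D: 3 + 2 = 5
Best route has total 5.

5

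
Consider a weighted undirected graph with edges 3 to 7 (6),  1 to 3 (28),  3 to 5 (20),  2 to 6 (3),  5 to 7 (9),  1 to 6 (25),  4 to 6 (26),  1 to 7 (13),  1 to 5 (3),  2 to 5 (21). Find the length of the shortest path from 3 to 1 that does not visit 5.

Candidate routes:
3 → 1: 28
3 → 7 → 1: 6 + 13 = 19
Best route has total 19.

19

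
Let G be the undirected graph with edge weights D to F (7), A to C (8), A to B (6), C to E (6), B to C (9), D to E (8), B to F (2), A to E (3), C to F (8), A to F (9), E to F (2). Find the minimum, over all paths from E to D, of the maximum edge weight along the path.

7

Some routes from E to D:
E -> A -> B -> F -> D: max(3, 6, 2, 7) = 7
E -> F -> D: max(2, 7) = 7
E -> A -> C -> F -> D: max(3, 8, 8, 7) = 8
Best route has worst link 7.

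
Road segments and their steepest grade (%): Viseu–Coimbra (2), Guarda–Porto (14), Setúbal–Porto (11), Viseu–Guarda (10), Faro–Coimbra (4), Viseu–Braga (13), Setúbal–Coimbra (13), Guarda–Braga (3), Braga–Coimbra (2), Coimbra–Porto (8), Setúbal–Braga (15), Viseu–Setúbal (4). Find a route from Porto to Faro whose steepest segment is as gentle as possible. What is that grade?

8

Checking several routes:
Porto → Setúbal → Coimbra → Faro: max(11, 13, 4) = 13
Porto → Setúbal → Viseu → Guarda → Braga → Coimbra → Faro: max(11, 4, 10, 3, 2, 4) = 11
Porto → Coimbra → Faro: max(8, 4) = 8
Porto → Setúbal → Viseu → Braga → Coimbra → Faro: max(11, 4, 13, 2, 4) = 13
Porto → Setúbal → Viseu → Coimbra → Faro: max(11, 4, 2, 4) = 11
Smallest bottleneck: 8%.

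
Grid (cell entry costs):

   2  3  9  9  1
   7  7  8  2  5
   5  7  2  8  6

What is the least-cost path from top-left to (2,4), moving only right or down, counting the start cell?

33

Cheapest: [0,0] -> [0,1] -> [1,1] -> [1,2] -> [1,3] -> [1,4] -> [2,4]
  2 + 3 + 7 + 8 + 2 + 5 + 6 = 33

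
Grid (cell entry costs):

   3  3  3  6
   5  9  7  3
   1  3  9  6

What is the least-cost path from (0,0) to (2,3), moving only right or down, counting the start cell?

Cheapest: (0,0) (0,1) (0,2) (0,3) (1,3) (2,3)
  3 + 3 + 3 + 6 + 3 + 6 = 24

24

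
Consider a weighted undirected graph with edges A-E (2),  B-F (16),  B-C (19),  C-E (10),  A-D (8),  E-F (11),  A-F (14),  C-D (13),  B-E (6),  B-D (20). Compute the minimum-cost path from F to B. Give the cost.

16

Checking several routes:
F-E-B: 11 + 6 = 17
F-E-A-D-B: 11 + 2 + 8 + 20 = 41
F-E-C-B: 11 + 10 + 19 = 40
F-A-E-B: 14 + 2 + 6 = 22
F-B: 16
Best route has total 16.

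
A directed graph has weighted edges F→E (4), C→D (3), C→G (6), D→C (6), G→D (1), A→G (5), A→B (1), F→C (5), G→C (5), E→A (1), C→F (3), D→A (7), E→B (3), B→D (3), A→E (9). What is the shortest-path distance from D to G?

12

Paths from D to G:
D→C→F→E→A→G: 6 + 3 + 4 + 1 + 5 = 19
D→C→G: 6 + 6 = 12
D→A→G: 7 + 5 = 12
The minimum is 12.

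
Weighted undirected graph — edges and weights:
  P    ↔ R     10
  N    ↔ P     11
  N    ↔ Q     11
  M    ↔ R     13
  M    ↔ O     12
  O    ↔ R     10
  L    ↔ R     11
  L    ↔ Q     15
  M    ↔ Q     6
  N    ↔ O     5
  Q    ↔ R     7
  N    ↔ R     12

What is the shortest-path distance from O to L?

21

Checking several routes:
O - N - R - L: 5 + 12 + 11 = 28
O - R - L: 10 + 11 = 21
O - R - Q - L: 10 + 7 + 15 = 32
O - M - Q - L: 12 + 6 + 15 = 33
O - N - Q - R - L: 5 + 11 + 7 + 11 = 34
O - N - Q - L: 5 + 11 + 15 = 31
Shortest: 21.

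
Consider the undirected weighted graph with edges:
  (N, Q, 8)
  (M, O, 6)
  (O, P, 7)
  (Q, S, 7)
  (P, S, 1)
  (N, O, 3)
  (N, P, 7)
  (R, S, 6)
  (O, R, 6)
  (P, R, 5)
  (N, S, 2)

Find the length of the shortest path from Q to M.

17

Checking several routes:
Q - N - S - P - O - M: 8 + 2 + 1 + 7 + 6 = 24
Q - S - R - O - M: 7 + 6 + 6 + 6 = 25
Q - S - P - N - O - M: 7 + 1 + 7 + 3 + 6 = 24
Q - S - N - O - M: 7 + 2 + 3 + 6 = 18
Q - S - P - O - M: 7 + 1 + 7 + 6 = 21
Q - N - O - M: 8 + 3 + 6 = 17
Shortest: 17.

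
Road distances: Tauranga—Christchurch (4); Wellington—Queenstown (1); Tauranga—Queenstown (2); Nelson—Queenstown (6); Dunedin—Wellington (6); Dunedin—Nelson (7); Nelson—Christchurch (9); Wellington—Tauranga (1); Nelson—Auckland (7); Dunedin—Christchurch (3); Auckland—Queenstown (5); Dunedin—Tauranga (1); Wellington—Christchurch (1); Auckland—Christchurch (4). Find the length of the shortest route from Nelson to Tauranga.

8

Some routes from Nelson to Tauranga:
Nelson-Queenstown-Wellington-Tauranga: 6 + 1 + 1 = 8
Nelson-Dunedin-Tauranga: 7 + 1 = 8
Nelson-Queenstown-Tauranga: 6 + 2 = 8
Nelson-Christchurch-Wellington-Tauranga: 9 + 1 + 1 = 11
Shortest: 8.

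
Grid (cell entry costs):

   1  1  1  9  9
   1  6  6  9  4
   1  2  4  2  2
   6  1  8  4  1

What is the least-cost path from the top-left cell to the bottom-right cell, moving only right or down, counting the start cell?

14

Cheapest: (0,0) (1,0) (2,0) (2,1) (2,2) (2,3) (2,4) (3,4)
  1 + 1 + 1 + 2 + 4 + 2 + 2 + 1 = 14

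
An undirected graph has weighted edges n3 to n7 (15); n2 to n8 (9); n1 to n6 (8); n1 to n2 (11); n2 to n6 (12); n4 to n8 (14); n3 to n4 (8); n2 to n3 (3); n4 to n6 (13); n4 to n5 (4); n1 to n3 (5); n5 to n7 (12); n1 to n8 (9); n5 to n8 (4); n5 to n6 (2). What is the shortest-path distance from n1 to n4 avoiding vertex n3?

Comparing a few candidate routes:
n1→n6→n4: 8 + 13 = 21
n1→n6→n5→n8→n4: 8 + 2 + 4 + 14 = 28
n1→n8→n5→n4: 9 + 4 + 4 = 17
n1→n8→n4: 9 + 14 = 23
n1→n6→n5→n4: 8 + 2 + 4 = 14
Best route has total 14.

14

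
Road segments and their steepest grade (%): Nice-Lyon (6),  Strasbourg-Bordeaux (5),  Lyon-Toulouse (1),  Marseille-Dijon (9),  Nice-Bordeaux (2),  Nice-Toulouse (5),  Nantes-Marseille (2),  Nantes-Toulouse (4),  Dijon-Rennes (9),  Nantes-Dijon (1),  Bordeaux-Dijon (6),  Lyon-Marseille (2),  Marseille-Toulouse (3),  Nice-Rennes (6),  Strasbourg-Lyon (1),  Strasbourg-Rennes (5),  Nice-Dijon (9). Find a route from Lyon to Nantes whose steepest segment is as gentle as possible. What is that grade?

2

Some routes from Lyon to Nantes:
Lyon→Toulouse→Nantes: max(1, 4) = 4
Lyon→Toulouse→Marseille→Nantes: max(1, 3, 2) = 3
Lyon→Strasbourg→Bordeaux→Nice→Toulouse→Marseille→Nantes: max(1, 5, 2, 5, 3, 2) = 5
Lyon→Marseille→Nantes: max(2, 2) = 2
Lyon→Marseille→Toulouse→Nantes: max(2, 3, 4) = 4
Smallest bottleneck: 2%.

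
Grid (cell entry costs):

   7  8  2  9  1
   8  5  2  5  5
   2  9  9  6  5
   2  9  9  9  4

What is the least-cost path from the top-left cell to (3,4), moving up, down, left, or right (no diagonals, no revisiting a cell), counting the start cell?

Path r0c0 r0c1 r0c2 r1c2 r1c3 r1c4 r2c4 r3c4: 7 + 8 + 2 + 2 + 5 + 5 + 5 + 4 = 38.

38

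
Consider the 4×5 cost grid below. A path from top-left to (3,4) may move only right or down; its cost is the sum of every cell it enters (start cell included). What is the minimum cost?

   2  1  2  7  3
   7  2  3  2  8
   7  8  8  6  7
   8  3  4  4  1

Cheapest: (0,0)→(0,1)→(0,2)→(1,2)→(1,3)→(2,3)→(3,3)→(3,4)
  2 + 1 + 2 + 3 + 2 + 6 + 4 + 1 = 21
(Top row then right column would cost 31.)

21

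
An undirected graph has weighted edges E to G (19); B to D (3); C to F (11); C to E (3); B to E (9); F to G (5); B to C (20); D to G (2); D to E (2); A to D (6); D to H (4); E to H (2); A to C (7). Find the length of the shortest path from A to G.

Comparing a few candidate routes:
A - C - E - B - D - G: 7 + 3 + 9 + 3 + 2 = 24
A - C - F - G: 7 + 11 + 5 = 23
A - C - E - D - G: 7 + 3 + 2 + 2 = 14
A - D - G: 6 + 2 = 8
A - C - E - H - D - G: 7 + 3 + 2 + 4 + 2 = 18
The minimum is 8.

8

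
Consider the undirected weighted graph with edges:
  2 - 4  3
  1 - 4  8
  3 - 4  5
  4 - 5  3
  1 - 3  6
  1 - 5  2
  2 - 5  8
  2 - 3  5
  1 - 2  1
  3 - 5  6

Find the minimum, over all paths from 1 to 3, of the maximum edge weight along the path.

5

Checking several routes:
1 → 2 → 4 → 3: max(1, 3, 5) = 5
1 → 5 → 4 → 3: max(2, 3, 5) = 5
1 → 5 → 4 → 2 → 3: max(2, 3, 3, 5) = 5
1 → 2 → 3: max(1, 5) = 5
Best route has worst link 5.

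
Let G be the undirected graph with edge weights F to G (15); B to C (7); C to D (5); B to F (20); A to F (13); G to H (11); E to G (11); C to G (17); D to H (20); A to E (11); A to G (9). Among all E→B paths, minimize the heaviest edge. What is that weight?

17

Checking several routes:
E -> A -> F -> G -> C -> B: max(11, 13, 15, 17, 7) = 17
E -> A -> G -> C -> B: max(11, 9, 17, 7) = 17
E -> G -> C -> B: max(11, 17, 7) = 17
The minimum achievable maximum is 17.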